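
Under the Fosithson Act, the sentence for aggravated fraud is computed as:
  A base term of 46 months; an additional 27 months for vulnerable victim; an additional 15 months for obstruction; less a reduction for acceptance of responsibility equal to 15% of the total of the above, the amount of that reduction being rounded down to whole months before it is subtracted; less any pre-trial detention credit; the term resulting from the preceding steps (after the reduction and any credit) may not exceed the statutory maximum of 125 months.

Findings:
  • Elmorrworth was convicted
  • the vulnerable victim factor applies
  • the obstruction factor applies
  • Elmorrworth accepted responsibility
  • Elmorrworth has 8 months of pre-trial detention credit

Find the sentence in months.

Sentence: 67 months

Vulnerable victim enhancement: +27 months
Obstruction enhancement: +15 months
Adjusted term: 46 months + 27 months + 15 months = 88 months
Acceptance of responsibility reduction: 15% of 88 months = 13 months (rounded down)
After reduction: 88 − 13 = 75 months
Less pre-trial detention credit: 75 months − 8 months = 67 months
Cap at 125 months: 67 months is within the cap, no reduction.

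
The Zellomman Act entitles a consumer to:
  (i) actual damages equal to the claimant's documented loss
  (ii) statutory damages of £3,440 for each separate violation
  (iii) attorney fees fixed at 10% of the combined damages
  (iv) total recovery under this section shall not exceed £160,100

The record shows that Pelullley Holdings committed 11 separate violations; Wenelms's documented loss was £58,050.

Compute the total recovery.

Statutory damages: 11 × £3,440 = £37,840
Combined damages: £58,050 + £37,840 = £95,890
Attorney fees: 10% of £95,890 = £9,589
Total before cap: £95,890 + £9,589 = £105,479
Cap at £160,100: £105,479 is within the cap, no reduction.

£105,479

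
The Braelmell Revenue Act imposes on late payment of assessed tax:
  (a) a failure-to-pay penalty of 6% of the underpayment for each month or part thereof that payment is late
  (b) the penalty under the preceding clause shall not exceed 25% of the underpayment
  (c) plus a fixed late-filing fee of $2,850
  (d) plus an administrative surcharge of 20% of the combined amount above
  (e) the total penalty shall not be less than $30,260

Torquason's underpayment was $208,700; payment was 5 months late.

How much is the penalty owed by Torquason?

$66,030

Accrued rate: 6% × 5 = 30%, capped at 25% → 25%
Failure-to-pay penalty: 25% of $208,700 = $52,175
Penalty before surcharge: $52,175 + $2,850 = $55,025
Administrative surcharge: 20% of $55,025 = $11,005
Total penalty: $55,025 + $11,005 = $66,030
Minimum $30,260: $66,030 meets the minimum, no increase.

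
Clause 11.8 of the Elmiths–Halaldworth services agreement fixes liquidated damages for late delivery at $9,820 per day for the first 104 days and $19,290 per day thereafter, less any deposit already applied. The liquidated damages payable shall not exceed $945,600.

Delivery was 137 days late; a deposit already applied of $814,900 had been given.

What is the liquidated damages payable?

$842,950

First 104 days: 104 × $9,820 = $1,021,280
Remaining days: (137 − 104) × $19,290 = $636,570
Accrued per-day damages: $1,021,280 + $636,570 = $1,657,850
Less deposit already applied: $1,657,850 − $814,900 = $842,950
Cap at $945,600: $842,950 is within the cap, no reduction.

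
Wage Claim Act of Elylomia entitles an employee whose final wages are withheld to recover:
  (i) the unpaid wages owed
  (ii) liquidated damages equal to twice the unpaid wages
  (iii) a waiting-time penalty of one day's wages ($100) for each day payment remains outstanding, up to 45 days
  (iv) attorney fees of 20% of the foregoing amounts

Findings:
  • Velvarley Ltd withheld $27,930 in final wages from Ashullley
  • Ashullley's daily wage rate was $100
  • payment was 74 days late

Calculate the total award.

Total award: $105,948

Doubled: 2 × $27,930 = $55,860
Penalty days: min(74, 45) = 45
Waiting-time penalty: 45 × $100 = $4,500
Subtotal: $27,930 + $55,860 + $4,500 = $88,290
Attorney fees: 20% of $88,290 = $17,658
Total award: $88,290 + $17,658 = $105,948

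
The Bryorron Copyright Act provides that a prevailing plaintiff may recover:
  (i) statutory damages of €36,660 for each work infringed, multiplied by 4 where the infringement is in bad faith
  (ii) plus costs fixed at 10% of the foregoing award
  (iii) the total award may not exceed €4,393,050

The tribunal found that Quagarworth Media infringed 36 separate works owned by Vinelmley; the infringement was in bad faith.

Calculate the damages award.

Statutory damages: 36 × €36,660 = €1,319,760
Multiplied by 4: 4 × €1,319,760 = €5,279,040
Costs: 10% of €5,279,040 = €527,904
Award plus costs: €5,279,040 + €527,904 = €5,806,944
Cap at €4,393,050: €5,806,944 exceeds the cap → €4,393,050

€4,393,050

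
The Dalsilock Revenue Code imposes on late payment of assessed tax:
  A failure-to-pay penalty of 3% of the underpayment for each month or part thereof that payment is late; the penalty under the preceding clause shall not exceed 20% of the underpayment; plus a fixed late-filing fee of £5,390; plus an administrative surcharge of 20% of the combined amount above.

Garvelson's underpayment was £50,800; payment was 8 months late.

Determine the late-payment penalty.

Accrued rate: 3% × 8 = 24%, capped at 20% → 20%
Failure-to-pay penalty: 20% of £50,800 = £10,160
Penalty before surcharge: £10,160 + £5,390 = £15,550
Administrative surcharge: 20% of £15,550 = £3,110
Total penalty: £15,550 + £3,110 = £18,660

£18,660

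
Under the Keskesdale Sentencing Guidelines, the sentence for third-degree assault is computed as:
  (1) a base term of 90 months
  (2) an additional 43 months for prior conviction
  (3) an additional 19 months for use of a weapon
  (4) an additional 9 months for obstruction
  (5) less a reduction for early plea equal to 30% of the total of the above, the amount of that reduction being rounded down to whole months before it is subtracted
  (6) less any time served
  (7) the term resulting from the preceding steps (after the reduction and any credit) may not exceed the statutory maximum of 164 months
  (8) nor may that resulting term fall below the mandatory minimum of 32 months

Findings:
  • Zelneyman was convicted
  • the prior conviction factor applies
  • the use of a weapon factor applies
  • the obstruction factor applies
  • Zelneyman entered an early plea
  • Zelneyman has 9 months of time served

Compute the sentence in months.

Sentence: 104 months

Prior conviction enhancement: +43 months
Use of a weapon enhancement: +19 months
Obstruction enhancement: +9 months
Adjusted term: 90 months + 43 months + 19 months + 9 months = 161 months
Early plea reduction: 30% of 161 months = 48 months (rounded down)
After reduction: 161 − 48 = 113 months
Less time served: 113 months − 9 months = 104 months
Cap at 164 months: 104 months is within the cap, no reduction.
Minimum 32 months: 104 months meets the minimum, no increase.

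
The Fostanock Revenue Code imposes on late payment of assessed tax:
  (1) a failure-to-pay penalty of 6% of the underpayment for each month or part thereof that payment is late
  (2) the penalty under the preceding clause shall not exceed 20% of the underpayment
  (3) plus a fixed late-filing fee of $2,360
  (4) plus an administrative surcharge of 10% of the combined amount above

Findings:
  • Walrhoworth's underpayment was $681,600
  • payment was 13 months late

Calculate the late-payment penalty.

Accrued rate: 6% × 13 = 78%, capped at 20% → 20%
Failure-to-pay penalty: 20% of $681,600 = $136,320
Penalty before surcharge: $136,320 + $2,360 = $138,680
Administrative surcharge: 10% of $138,680 = $13,868
Total penalty: $138,680 + $13,868 = $152,548

$152,548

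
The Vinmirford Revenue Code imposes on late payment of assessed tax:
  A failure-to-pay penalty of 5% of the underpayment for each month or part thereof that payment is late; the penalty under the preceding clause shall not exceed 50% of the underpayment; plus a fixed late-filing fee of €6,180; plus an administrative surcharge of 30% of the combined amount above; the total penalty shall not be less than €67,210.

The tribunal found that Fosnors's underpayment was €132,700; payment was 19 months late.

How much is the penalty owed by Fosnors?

€94,289

Accrued rate: 5% × 19 = 95%, capped at 50% → 50%
Failure-to-pay penalty: 50% of €132,700 = €66,350
Penalty before surcharge: €66,350 + €6,180 = €72,530
Administrative surcharge: 30% of €72,530 = €21,759
Total penalty: €72,530 + €21,759 = €94,289
Minimum €67,210: €94,289 meets the minimum, no increase.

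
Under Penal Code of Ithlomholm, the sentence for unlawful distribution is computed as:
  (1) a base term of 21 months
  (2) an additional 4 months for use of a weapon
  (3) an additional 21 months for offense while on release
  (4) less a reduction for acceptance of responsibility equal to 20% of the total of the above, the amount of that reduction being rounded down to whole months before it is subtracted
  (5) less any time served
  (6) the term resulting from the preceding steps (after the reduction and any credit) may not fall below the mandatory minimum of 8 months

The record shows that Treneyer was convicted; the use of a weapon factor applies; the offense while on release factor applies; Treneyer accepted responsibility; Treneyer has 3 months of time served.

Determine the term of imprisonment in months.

Use of a weapon enhancement: +4 months
Offense while on release enhancement: +21 months
Adjusted term: 21 months + 4 months + 21 months = 46 months
Acceptance of responsibility reduction: 20% of 46 months = 9 months (rounded down)
After reduction: 46 − 9 = 37 months
Less time served: 37 months − 3 months = 34 months
Minimum 8 months: 34 months meets the minimum, no increase.

Sentence: 34 months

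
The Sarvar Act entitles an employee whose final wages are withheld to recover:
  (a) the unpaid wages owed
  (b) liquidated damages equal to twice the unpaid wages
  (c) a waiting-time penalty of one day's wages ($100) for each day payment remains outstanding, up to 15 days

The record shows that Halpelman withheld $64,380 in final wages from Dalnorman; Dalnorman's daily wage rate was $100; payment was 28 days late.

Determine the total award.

Total award: $194,640

Doubled: 2 × $64,380 = $128,760
Penalty days: min(28, 15) = 15
Waiting-time penalty: 15 × $100 = $1,500
Total award: $64,380 + $128,760 + $1,500 = $194,640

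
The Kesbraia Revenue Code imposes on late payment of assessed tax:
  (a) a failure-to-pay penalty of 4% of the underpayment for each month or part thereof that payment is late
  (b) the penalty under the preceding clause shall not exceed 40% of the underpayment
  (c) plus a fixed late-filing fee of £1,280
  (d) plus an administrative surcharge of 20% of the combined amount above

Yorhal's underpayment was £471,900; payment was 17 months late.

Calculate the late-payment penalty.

£228,048

Accrued rate: 4% × 17 = 68%, capped at 40% → 40%
Failure-to-pay penalty: 40% of £471,900 = £188,760
Penalty before surcharge: £188,760 + £1,280 = £190,040
Administrative surcharge: 20% of £190,040 = £38,008
Total penalty: £190,040 + £38,008 = £228,048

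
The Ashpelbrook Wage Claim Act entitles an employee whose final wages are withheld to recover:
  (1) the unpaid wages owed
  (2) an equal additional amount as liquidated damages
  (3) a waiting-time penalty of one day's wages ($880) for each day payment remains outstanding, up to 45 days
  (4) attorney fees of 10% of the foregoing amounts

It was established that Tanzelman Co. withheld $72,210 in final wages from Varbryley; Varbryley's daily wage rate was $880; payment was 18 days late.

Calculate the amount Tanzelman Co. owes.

Liquidated damages (equal amount): $72,210
Penalty days: min(18, 45) = 18
Waiting-time penalty: 18 × $880 = $15,840
Subtotal: $72,210 + $72,210 + $15,840 = $160,260
Attorney fees: 10% of $160,260 = $16,026
Total award: $160,260 + $16,026 = $176,286

$176,286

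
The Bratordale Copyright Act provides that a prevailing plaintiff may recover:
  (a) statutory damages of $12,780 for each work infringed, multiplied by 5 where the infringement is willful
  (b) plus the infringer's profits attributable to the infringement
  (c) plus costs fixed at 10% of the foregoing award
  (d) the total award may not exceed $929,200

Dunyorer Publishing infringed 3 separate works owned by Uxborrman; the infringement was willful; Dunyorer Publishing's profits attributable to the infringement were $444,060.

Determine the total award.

$699,336

Statutory damages: 3 × $12,780 = $38,340
Multiplied by 5: 5 × $38,340 = $191,700
Combined award: $191,700 + $444,060 = $635,760
Costs: 10% of $635,760 = $63,576
Award plus costs: $635,760 + $63,576 = $699,336
Cap at $929,200: $699,336 is within the cap, no reduction.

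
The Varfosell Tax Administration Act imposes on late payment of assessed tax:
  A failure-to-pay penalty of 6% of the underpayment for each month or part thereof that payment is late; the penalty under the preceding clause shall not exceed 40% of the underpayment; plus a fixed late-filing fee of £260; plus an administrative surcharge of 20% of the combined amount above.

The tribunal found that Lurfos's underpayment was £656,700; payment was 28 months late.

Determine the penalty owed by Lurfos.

£315,528

Accrued rate: 6% × 28 = 168%, capped at 40% → 40%
Failure-to-pay penalty: 40% of £656,700 = £262,680
Penalty before surcharge: £262,680 + £260 = £262,940
Administrative surcharge: 20% of £262,940 = £52,588
Total penalty: £262,940 + £52,588 = £315,528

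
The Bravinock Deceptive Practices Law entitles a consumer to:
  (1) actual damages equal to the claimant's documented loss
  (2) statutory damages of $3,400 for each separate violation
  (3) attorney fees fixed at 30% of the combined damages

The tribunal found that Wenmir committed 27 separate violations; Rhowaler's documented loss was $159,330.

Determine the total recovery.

$326,469

Statutory damages: 27 × $3,400 = $91,800
Combined damages: $159,330 + $91,800 = $251,130
Attorney fees: 30% of $251,130 = $75,339
Total recovery: $251,130 + $75,339 = $326,469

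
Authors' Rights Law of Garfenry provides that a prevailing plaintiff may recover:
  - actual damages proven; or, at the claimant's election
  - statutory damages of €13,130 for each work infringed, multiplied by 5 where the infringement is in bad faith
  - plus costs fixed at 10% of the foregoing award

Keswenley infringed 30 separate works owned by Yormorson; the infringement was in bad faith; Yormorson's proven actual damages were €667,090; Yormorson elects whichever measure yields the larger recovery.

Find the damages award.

€2,166,450

Statutory damages: 30 × €13,130 = €393,900
Multiplied by 5: 5 × €393,900 = €1,969,500
Greater of actual damages (€667,090) or enhanced statutory damages (€1,969,500): €1,969,500
Costs: 10% of €1,969,500 = €196,950
Award plus costs: €1,969,500 + €196,950 = €2,166,450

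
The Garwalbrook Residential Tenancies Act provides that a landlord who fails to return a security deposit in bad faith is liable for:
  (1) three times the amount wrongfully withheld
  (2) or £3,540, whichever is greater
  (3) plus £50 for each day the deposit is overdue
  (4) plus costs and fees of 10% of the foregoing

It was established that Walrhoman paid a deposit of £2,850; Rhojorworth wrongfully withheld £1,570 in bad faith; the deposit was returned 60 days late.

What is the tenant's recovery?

Recovery: £8,481

Trebled: 3 × £1,570 = £4,710
Minimum £3,540: £4,710 meets the minimum, no increase.
Late-return penalty: 60 × £50 = £3,000
Damages plus late penalty: £4,710 + £3,000 = £7,710
Costs and fees: 10% of £7,710 = £771
Total recovery: £7,710 + £771 = £8,481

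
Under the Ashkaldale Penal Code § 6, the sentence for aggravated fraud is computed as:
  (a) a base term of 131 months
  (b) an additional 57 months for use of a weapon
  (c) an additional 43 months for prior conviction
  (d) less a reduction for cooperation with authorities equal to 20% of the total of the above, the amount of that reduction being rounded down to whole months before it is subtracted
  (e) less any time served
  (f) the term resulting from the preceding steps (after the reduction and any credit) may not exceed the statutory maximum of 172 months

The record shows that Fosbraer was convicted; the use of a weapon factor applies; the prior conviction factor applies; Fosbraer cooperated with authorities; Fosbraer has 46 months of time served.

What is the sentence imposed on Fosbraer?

Use of a weapon enhancement: +57 months
Prior conviction enhancement: +43 months
Adjusted term: 131 months + 57 months + 43 months = 231 months
Cooperation with authorities reduction: 20% of 231 months = 46 months (rounded down)
After reduction: 231 − 46 = 185 months
Less time served: 185 months − 46 months = 139 months
Cap at 172 months: 139 months is within the cap, no reduction.

139 months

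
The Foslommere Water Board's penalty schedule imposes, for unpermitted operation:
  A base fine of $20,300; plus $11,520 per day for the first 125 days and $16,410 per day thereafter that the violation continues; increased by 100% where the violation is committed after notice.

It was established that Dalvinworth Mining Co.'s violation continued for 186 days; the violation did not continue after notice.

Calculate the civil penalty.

First 125 days: 125 × $11,520 = $1,440,000
Remaining days: (186 − 125) × $16,410 = $1,001,010
Per-day component: $1,440,000 + $1,001,010 = $2,441,010
Base plus per-day: $20,300 + $2,441,010 = $2,461,310
The violation did not continue after notice: no 100% increase.

$2,461,310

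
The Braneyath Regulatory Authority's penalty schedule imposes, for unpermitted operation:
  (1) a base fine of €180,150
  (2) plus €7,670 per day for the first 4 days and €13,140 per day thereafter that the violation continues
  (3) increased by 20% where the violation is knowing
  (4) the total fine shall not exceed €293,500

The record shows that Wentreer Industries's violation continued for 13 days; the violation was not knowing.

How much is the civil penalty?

First 4 days: 4 × €7,670 = €30,680
Remaining days: (13 − 4) × €13,140 = €118,260
Per-day component: €30,680 + €118,260 = €148,940
Base plus per-day: €180,150 + €148,940 = €329,090
The violation was not knowing: no 20% increase.
Cap at €293,500: €329,090 exceeds the cap → €293,500

Civil penalty: €293,500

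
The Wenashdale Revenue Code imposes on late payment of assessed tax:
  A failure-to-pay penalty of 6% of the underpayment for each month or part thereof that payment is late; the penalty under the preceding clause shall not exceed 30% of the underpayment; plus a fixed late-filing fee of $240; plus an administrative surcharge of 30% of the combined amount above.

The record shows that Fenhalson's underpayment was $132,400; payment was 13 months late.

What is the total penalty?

Accrued rate: 6% × 13 = 78%, capped at 30% → 30%
Failure-to-pay penalty: 30% of $132,400 = $39,720
Penalty before surcharge: $39,720 + $240 = $39,960
Administrative surcharge: 30% of $39,960 = $11,988
Total penalty: $39,960 + $11,988 = $51,948

$51,948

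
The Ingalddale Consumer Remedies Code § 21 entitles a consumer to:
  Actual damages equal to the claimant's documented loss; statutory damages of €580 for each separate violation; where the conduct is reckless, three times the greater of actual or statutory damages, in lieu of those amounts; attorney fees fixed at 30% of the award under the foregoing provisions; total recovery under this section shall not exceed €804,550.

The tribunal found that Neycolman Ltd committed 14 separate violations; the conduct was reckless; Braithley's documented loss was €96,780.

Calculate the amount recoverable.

€377,442

Statutory damages: 14 × €580 = €8,120
Greater of actual damages (€96,780) or statutory damages (€8,120): €96,780
Trebled: 3 × €96,780 = €290,340
Attorney fees: 30% of €290,340 = €87,102
Total before cap: €290,340 + €87,102 = €377,442
Cap at €804,550: €377,442 is within the cap, no reduction.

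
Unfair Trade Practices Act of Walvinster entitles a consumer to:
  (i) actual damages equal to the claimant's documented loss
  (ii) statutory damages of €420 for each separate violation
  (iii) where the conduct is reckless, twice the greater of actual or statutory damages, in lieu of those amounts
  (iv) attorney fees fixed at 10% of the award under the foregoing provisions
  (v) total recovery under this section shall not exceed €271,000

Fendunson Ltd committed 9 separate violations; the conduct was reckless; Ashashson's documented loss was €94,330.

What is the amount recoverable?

Statutory damages: 9 × €420 = €3,780
Greater of actual damages (€94,330) or statutory damages (€3,780): €94,330
Doubled: 2 × €94,330 = €188,660
Attorney fees: 10% of €188,660 = €18,866
Total before cap: €188,660 + €18,866 = €207,526
Cap at €271,000: €207,526 is within the cap, no reduction.

Total recovery: €207,526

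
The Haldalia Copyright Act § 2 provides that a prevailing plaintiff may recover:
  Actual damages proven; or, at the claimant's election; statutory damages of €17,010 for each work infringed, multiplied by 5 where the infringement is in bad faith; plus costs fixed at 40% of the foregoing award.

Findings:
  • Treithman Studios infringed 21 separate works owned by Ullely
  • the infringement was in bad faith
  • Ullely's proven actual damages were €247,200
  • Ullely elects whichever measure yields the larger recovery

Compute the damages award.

Statutory damages: 21 × €17,010 = €357,210
Multiplied by 5: 5 × €357,210 = €1,786,050
Greater of actual damages (€247,200) or enhanced statutory damages (€1,786,050): €1,786,050
Costs: 40% of €1,786,050 = €714,420
Award plus costs: €1,786,050 + €714,420 = €2,500,470

€2,500,470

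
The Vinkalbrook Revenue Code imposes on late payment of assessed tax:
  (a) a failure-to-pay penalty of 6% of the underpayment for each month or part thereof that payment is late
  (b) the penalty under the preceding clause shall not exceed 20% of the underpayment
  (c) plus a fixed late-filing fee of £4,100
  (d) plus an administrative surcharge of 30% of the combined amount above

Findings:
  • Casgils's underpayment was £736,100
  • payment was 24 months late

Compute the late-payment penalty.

Penalty: £196,716

Accrued rate: 6% × 24 = 144%, capped at 20% → 20%
Failure-to-pay penalty: 20% of £736,100 = £147,220
Penalty before surcharge: £147,220 + £4,100 = £151,320
Administrative surcharge: 30% of £151,320 = £45,396
Total penalty: £151,320 + £45,396 = £196,716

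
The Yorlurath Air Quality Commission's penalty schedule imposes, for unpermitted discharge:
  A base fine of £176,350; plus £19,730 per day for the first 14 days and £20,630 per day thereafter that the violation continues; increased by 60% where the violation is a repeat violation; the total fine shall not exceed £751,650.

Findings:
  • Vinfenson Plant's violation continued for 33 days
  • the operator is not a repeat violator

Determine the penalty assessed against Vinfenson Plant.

First 14 days: 14 × £19,730 = £276,220
Remaining days: (33 − 14) × £20,630 = £391,970
Per-day component: £276,220 + £391,970 = £668,190
Base plus per-day: £176,350 + £668,190 = £844,540
The operator is not a repeat violator: no 60% increase.
Cap at £751,650: £844,540 exceeds the cap → £751,650

£751,650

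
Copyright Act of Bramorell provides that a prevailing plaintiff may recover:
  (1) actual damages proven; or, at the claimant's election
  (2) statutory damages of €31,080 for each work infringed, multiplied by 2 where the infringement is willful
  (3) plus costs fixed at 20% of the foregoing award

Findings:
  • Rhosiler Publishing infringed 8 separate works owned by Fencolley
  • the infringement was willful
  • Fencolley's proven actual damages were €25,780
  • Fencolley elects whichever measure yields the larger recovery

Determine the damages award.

Statutory damages: 8 × €31,080 = €248,640
Doubled: 2 × €248,640 = €497,280
Greater of actual damages (€25,780) or enhanced statutory damages (€497,280): €497,280
Costs: 20% of €497,280 = €99,456
Award plus costs: €497,280 + €99,456 = €596,736

€596,736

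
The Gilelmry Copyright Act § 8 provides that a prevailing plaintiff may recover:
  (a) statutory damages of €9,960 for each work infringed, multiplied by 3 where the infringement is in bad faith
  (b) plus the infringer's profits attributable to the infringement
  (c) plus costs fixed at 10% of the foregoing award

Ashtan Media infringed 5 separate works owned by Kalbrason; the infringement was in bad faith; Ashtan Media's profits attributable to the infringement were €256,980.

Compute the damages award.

€447,018

Statutory damages: 5 × €9,960 = €49,800
Trebled: 3 × €49,800 = €149,400
Combined award: €149,400 + €256,980 = €406,380
Costs: 10% of €406,380 = €40,638
Award plus costs: €406,380 + €40,638 = €447,018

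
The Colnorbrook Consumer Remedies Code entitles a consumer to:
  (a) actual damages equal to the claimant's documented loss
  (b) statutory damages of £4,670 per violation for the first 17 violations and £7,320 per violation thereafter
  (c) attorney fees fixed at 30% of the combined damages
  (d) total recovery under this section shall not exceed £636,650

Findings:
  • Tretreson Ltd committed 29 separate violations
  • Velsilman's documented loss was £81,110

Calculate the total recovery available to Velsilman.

Total recovery: £322,842

First 17 violations: 17 × £4,670 = £79,390
Remaining violations: (29 − 17) × £7,320 = £87,840
Statutory damages: £79,390 + £87,840 = £167,230
Combined damages: £81,110 + £167,230 = £248,340
Attorney fees: 30% of £248,340 = £74,502
Total before cap: £248,340 + £74,502 = £322,842
Cap at £636,650: £322,842 is within the cap, no reduction.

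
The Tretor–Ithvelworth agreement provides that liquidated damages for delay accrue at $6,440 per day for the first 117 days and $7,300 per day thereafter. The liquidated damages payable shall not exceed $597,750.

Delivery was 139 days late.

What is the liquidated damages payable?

First 117 days: 117 × $6,440 = $753,480
Remaining days: (139 − 117) × $7,300 = $160,600
Accrued per-day damages: $753,480 + $160,600 = $914,080
Cap at $597,750: $914,080 exceeds the cap → $597,750

$597,750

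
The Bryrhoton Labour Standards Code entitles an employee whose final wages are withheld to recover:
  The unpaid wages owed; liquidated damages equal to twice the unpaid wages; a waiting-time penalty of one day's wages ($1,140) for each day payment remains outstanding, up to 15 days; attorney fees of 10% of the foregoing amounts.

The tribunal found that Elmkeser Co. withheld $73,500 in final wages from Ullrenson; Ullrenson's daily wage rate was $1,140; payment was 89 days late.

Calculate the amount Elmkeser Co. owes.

$261,360

Doubled: 2 × $73,500 = $147,000
Penalty days: min(89, 15) = 15
Waiting-time penalty: 15 × $1,140 = $17,100
Subtotal: $73,500 + $147,000 + $17,100 = $237,600
Attorney fees: 10% of $237,600 = $23,760
Total award: $237,600 + $23,760 = $261,360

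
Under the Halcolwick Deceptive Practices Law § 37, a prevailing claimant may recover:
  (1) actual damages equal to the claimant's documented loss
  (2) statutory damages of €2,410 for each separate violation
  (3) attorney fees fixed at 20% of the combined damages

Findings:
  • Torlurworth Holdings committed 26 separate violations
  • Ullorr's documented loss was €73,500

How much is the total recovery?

Statutory damages: 26 × €2,410 = €62,660
Combined damages: €73,500 + €62,660 = €136,160
Attorney fees: 20% of €136,160 = €27,232
Total recovery: €136,160 + €27,232 = €163,392

€163,392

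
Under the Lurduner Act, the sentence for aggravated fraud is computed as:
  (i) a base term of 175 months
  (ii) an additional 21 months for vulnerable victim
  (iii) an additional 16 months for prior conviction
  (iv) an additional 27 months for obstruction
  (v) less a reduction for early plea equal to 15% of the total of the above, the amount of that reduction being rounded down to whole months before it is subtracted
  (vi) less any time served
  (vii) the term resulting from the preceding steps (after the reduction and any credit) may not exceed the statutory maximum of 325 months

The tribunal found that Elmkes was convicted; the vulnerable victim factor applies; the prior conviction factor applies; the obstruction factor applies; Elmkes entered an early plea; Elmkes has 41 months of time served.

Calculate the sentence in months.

Vulnerable victim enhancement: +21 months
Prior conviction enhancement: +16 months
Obstruction enhancement: +27 months
Adjusted term: 175 months + 21 months + 16 months + 27 months = 239 months
Early plea reduction: 15% of 239 months = 35 months (rounded down)
After reduction: 239 − 35 = 204 months
Less time served: 204 months − 41 months = 163 months
Cap at 325 months: 163 months is within the cap, no reduction.

163 months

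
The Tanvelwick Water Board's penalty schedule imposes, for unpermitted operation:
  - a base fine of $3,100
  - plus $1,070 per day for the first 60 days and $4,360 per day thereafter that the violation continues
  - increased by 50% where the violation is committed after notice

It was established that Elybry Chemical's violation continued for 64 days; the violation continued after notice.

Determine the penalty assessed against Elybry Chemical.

$127,110

First 60 days: 60 × $1,070 = $64,200
Remaining days: (64 − 60) × $4,360 = $17,440
Per-day component: $64,200 + $17,440 = $81,640
Base plus per-day: $3,100 + $81,640 = $84,740
Enhancement: 50% of $84,740 = $42,370
Enhanced fine: $84,740 + $42,370 = $127,110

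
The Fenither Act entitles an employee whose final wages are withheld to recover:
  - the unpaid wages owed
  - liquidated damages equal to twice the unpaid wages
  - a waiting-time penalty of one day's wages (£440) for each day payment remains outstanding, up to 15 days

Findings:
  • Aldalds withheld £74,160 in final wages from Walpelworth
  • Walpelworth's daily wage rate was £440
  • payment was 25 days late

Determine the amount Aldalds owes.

Doubled: 2 × £74,160 = £148,320
Penalty days: min(25, 15) = 15
Waiting-time penalty: 15 × £440 = £6,600
Total award: £74,160 + £148,320 + £6,600 = £229,080

£229,080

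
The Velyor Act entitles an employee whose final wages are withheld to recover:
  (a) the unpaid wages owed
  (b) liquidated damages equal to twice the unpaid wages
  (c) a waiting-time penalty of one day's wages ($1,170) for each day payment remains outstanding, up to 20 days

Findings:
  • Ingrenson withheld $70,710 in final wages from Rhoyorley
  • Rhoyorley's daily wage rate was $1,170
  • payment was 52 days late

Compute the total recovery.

Total award: $235,530

Doubled: 2 × $70,710 = $141,420
Penalty days: min(52, 20) = 20
Waiting-time penalty: 20 × $1,170 = $23,400
Total award: $70,710 + $141,420 + $23,400 = $235,530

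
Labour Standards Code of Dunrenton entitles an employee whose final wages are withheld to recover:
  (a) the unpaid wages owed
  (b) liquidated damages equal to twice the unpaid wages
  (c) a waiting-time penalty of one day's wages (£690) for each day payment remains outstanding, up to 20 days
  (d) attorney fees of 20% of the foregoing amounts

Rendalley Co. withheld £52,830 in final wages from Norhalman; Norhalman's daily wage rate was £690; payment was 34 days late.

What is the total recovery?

Doubled: 2 × £52,830 = £105,660
Penalty days: min(34, 20) = 20
Waiting-time penalty: 20 × £690 = £13,800
Subtotal: £52,830 + £105,660 + £13,800 = £172,290
Attorney fees: 20% of £172,290 = £34,458
Total award: £172,290 + £34,458 = £206,748

£206,748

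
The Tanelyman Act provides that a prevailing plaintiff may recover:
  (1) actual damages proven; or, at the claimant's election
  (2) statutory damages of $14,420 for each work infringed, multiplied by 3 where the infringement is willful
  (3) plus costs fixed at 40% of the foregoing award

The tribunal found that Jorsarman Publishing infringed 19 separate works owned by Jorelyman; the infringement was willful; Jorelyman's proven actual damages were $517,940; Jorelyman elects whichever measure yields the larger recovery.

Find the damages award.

Award: $1,150,716

Statutory damages: 19 × $14,420 = $273,980
Trebled: 3 × $273,980 = $821,940
Greater of actual damages ($517,940) or enhanced statutory damages ($821,940): $821,940
Costs: 40% of $821,940 = $328,776
Award plus costs: $821,940 + $328,776 = $1,150,716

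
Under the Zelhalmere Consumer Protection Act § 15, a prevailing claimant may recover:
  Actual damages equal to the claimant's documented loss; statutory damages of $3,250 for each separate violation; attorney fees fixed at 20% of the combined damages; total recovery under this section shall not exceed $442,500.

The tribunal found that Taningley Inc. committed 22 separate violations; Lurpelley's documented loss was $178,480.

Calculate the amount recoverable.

$299,976

Statutory damages: 22 × $3,250 = $71,500
Combined damages: $178,480 + $71,500 = $249,980
Attorney fees: 20% of $249,980 = $49,996
Total before cap: $249,980 + $49,996 = $299,976
Cap at $442,500: $299,976 is within the cap, no reduction.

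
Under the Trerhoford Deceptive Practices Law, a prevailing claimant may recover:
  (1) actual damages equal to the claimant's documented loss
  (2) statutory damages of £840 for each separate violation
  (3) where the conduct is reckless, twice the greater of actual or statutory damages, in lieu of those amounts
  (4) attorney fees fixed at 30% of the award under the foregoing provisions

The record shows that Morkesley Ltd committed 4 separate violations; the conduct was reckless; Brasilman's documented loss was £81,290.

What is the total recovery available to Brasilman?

£211,354

Statutory damages: 4 × £840 = £3,360
Greater of actual damages (£81,290) or statutory damages (£3,360): £81,290
Doubled: 2 × £81,290 = £162,580
Attorney fees: 30% of £162,580 = £48,774
Total recovery: £162,580 + £48,774 = £211,354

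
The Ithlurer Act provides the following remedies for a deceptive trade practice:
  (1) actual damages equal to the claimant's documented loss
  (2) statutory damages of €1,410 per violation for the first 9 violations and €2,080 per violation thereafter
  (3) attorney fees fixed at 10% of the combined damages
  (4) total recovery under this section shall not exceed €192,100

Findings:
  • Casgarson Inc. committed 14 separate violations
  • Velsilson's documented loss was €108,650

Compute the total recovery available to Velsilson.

€144,914

First 9 violations: 9 × €1,410 = €12,690
Remaining violations: (14 − 9) × €2,080 = €10,400
Statutory damages: €12,690 + €10,400 = €23,090
Combined damages: €108,650 + €23,090 = €131,740
Attorney fees: 10% of €131,740 = €13,174
Total before cap: €131,740 + €13,174 = €144,914
Cap at €192,100: €144,914 is within the cap, no reduction.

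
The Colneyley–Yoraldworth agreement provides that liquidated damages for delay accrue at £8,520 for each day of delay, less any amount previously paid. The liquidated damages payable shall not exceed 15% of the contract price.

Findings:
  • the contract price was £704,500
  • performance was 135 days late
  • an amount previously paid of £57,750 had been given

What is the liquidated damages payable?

Liquidated damages: £105,675

Per-day damages: 135 × £8,520 = £1,150,200
Less amount previously paid: £1,150,200 − £57,750 = £1,092,450
Cap: 15% of £704,500 = £105,675
Cap at £105,675: £1,092,450 exceeds the cap → £105,675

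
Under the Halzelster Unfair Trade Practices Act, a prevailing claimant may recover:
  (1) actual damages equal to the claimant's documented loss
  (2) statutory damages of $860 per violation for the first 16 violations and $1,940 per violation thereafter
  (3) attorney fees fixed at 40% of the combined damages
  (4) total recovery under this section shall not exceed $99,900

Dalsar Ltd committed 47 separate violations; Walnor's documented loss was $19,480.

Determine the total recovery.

$99,900

First 16 violations: 16 × $860 = $13,760
Remaining violations: (47 − 16) × $1,940 = $60,140
Statutory damages: $13,760 + $60,140 = $73,900
Combined damages: $19,480 + $73,900 = $93,380
Attorney fees: 40% of $93,380 = $37,352
Total before cap: $93,380 + $37,352 = $130,732
Cap at $99,900: $130,732 exceeds the cap → $99,900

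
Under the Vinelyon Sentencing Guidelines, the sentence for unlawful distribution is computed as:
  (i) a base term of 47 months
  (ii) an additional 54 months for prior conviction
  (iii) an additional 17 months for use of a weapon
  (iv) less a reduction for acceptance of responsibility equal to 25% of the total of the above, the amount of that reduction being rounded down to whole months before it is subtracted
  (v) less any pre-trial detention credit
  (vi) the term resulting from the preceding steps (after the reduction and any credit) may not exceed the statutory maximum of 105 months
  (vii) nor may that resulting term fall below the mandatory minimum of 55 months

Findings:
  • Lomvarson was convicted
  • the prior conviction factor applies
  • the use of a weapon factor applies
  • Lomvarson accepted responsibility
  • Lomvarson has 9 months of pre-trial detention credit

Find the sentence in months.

Prior conviction enhancement: +54 months
Use of a weapon enhancement: +17 months
Adjusted term: 47 months + 54 months + 17 months = 118 months
Acceptance of responsibility reduction: 25% of 118 months = 29 months (rounded down)
After reduction: 118 − 29 = 89 months
Less pre-trial detention credit: 89 months − 9 months = 80 months
Cap at 105 months: 80 months is within the cap, no reduction.
Minimum 55 months: 80 months meets the minimum, no increase.

Sentence: 80 months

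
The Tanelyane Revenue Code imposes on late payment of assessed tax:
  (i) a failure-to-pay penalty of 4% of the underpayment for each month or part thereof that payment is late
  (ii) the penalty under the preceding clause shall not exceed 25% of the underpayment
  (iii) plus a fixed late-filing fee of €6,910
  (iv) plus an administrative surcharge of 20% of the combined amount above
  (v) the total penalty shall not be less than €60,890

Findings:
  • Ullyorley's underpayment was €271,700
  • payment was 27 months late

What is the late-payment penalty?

€89,802

Accrued rate: 4% × 27 = 108%, capped at 25% → 25%
Failure-to-pay penalty: 25% of €271,700 = €67,925
Penalty before surcharge: €67,925 + €6,910 = €74,835
Administrative surcharge: 20% of €74,835 = €14,967
Total penalty: €74,835 + €14,967 = €89,802
Minimum €60,890: €89,802 meets the minimum, no increase.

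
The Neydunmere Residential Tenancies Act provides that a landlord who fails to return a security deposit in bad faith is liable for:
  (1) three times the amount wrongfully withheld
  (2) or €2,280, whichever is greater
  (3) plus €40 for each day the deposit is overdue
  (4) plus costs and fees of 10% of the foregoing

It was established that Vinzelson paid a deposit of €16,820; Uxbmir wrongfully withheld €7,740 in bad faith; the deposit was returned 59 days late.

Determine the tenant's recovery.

Trebled: 3 × €7,740 = €23,220
Minimum €2,280: €23,220 meets the minimum, no increase.
Late-return penalty: 59 × €40 = €2,360
Damages plus late penalty: €23,220 + €2,360 = €25,580
Costs and fees: 10% of €25,580 = €2,558
Total recovery: €25,580 + €2,558 = €28,138

€28,138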